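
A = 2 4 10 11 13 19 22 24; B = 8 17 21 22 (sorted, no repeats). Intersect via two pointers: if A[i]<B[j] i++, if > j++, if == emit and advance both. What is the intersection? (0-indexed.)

intersection = [22]

i=0 j=0: 2<8, i++
i=1 j=0: 4<8, i++
i=2 j=0: 10>8, j++
i=2 j=1: 10<17, i++
i=3 j=1: 11<17, i++
i=4 j=1: 13<17, i++
i=5 j=1: 19>17, j++
i=5 j=2: 19<21, i++
i=6 j=2: 22>21, j++
i=6 j=3: 22==22 emit, i++,j++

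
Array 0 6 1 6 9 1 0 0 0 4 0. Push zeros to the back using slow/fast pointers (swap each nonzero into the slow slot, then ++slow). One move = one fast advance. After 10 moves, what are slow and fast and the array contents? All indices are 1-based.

slow=1 fast=1: a[fast]=0, fast++
slow=1 fast=2: a[fast]=6≠0 swap→a[1]=6, slow++,fast++
slow=2 fast=3: a[fast]=1≠0 swap→a[2]=1, slow++,fast++
slow=3 fast=4: a[fast]=6≠0 swap→a[3]=6, slow++,fast++
slow=4 fast=5: a[fast]=9≠0 swap→a[4]=9, slow++,fast++
slow=5 fast=6: a[fast]=1≠0 swap→a[5]=1, slow++,fast++
slow=6 fast=7: a[fast]=0, fast++
slow=6 fast=8: a[fast]=0, fast++
slow=6 fast=9: a[fast]=0, fast++
slow=6 fast=10: a[fast]=4≠0 swap→a[6]=4, slow++,fast++

slow=7, fast=11, a=[6, 1, 6, 9, 1, 4, 0, 0, 0, 0, 0]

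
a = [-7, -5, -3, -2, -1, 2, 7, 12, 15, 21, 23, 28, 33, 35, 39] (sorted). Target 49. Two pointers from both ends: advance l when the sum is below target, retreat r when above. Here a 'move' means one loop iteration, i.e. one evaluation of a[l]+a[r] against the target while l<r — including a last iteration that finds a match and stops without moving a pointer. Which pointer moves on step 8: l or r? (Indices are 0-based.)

l=0 r=14: -7+39=32 <49, l++
l=1 r=14: -5+39=34 <49, l++
l=2 r=14: -3+39=36 <49, l++
l=3 r=14: -2+39=37 <49, l++
l=4 r=14: -1+39=38 <49, l++
l=5 r=14: 2+39=41 <49, l++
l=6 r=14: 7+39=46 <49, l++
l=7 r=14: 12+39=51 >49, r--

r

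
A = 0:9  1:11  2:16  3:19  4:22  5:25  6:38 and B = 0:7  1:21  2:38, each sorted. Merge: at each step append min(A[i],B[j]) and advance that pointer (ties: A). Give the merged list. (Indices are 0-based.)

[7, 9, 11, 16, 19, 21, 22, 25, 38, 38]

[i=0,j=0] A[i]=9>B[j]=7 take 7 → j++
[i=0,j=1] A[i]=9<=B[j]=21 take 9 → i++
[i=1,j=1] A[i]=11<=B[j]=21 take 11 → i++
[i=2,j=1] A[i]=16<=B[j]=21 take 16 → i++
[i=3,j=1] A[i]=19<=B[j]=21 take 19 → i++
[i=4,j=1] A[i]=22>B[j]=21 take 21 → j++
[i=4,j=2] A[i]=22<=B[j]=38 take 22 → i++
[i=5,j=2] A[i]=25<=B[j]=38 take 25 → i++
[i=6,j=2] A[i]=38<=B[j]=38 take 38 → i++
[i=7,j=2] A done, take B[j]=38 → j++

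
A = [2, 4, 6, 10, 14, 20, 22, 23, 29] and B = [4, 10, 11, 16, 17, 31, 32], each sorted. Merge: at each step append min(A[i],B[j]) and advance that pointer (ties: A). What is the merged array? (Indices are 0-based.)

i=0 j=0: A[i]=2<=B[j]=4 take 2, i++
i=1 j=0: A[i]=4<=B[j]=4 take 4, i++
i=2 j=0: A[i]=6>B[j]=4 take 4, j++
i=2 j=1: A[i]=6<=B[j]=10 take 6, i++
i=3 j=1: A[i]=10<=B[j]=10 take 10, i++
i=4 j=1: A[i]=14>B[j]=10 take 10, j++
i=4 j=2: A[i]=14>B[j]=11 take 11, j++
i=4 j=3: A[i]=14<=B[j]=16 take 14, i++
i=5 j=3: A[i]=20>B[j]=16 take 16, j++
i=5 j=4: A[i]=20>B[j]=17 take 17, j++
i=5 j=5: A[i]=20<=B[j]=31 take 20, i++
i=6 j=5: A[i]=22<=B[j]=31 take 22, i++
i=7 j=5: A[i]=23<=B[j]=31 take 23, i++
i=8 j=5: A[i]=29<=B[j]=31 take 29, i++
i=9 j=5: A done, take B[j]=31, j++
i=9 j=6: A done, take B[j]=32, j++

[2, 4, 4, 6, 10, 10, 11, 14, 16, 17, 20, 22, 23, 29, 31, 32]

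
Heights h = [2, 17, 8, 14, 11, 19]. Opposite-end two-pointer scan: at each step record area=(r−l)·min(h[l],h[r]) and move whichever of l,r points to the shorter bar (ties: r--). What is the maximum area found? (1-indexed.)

max area = 68

[1,6] min(2,19)*5=10 best=10 * → l++
[2,6] min(17,19)*4=68 best=68 * → l++
[3,6] min(8,19)*3=24 best=68 → l++
[4,6] min(14,19)*2=28 best=68 → l++
[5,6] min(11,19)*1=11 best=68 → l++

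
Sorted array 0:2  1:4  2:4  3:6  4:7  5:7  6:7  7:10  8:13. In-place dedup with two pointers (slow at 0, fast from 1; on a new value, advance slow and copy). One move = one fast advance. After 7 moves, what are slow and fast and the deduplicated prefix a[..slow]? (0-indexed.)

slow=4, fast=8, prefix=[2, 4, 6, 7, 10]

(s=0,f=1) a[fast]=4≠a[slow]=2 write a[1]=4 → slow++,fast++
(s=1,f=2) a[fast]=4=a[slow] dup → fast++
(s=1,f=3) a[fast]=6≠a[slow]=4 write a[2]=6 → slow++,fast++
(s=2,f=4) a[fast]=7≠a[slow]=6 write a[3]=7 → slow++,fast++
(s=3,f=5) a[fast]=7=a[slow] dup → fast++
(s=3,f=6) a[fast]=7=a[slow] dup → fast++
(s=3,f=7) a[fast]=10≠a[slow]=7 write a[4]=10 → slow++,fast++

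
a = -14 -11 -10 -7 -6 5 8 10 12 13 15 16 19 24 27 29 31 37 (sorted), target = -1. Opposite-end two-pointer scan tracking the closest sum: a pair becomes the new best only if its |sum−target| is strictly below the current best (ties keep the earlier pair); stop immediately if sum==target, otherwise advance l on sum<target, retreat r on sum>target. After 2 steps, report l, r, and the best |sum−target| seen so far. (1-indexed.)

l=1 r=18: -14+37=23 d=24 *, r--
l=1 r=17: -14+31=17 d=18 *, r--

l=1, r=16, best |Δ|=18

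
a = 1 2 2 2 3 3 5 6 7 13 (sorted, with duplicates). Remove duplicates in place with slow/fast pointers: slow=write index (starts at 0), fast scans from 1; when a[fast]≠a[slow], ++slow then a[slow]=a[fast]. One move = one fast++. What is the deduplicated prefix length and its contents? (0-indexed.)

(s=0,f=1) a[fast]=2≠a[slow]=1 write a[1]=2 → slow++,fast++
(s=1,f=2) a[fast]=2=a[slow] dup → fast++
(s=1,f=3) a[fast]=2=a[slow] dup → fast++
(s=1,f=4) a[fast]=3≠a[slow]=2 write a[2]=3 → slow++,fast++
(s=2,f=5) a[fast]=3=a[slow] dup → fast++
(s=2,f=6) a[fast]=5≠a[slow]=3 write a[3]=5 → slow++,fast++
(s=3,f=7) a[fast]=6≠a[slow]=5 write a[4]=6 → slow++,fast++
(s=4,f=8) a[fast]=7≠a[slow]=6 write a[5]=7 → slow++,fast++
(s=5,f=9) a[fast]=13≠a[slow]=7 write a[6]=13 → slow++,fast++

length 7; prefix = [1, 2, 3, 5, 6, 7, 13]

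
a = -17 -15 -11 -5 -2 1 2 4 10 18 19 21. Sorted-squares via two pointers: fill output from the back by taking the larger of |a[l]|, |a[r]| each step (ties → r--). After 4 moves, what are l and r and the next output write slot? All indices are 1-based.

[1,12] |-17|<=|21| out[12]=441 → r--
[1,11] |-17|<=|19| out[11]=361 → r--
[1,10] |-17|<=|18| out[10]=324 → r--
[1,9] |-17|>|10| out[9]=289 → l++

l=2, r=9, next write slot=8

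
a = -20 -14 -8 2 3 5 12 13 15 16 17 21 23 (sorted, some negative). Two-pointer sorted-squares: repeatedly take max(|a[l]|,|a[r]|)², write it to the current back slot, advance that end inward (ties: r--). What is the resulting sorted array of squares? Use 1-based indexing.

[4, 9, 25, 64, 144, 169, 196, 225, 256, 289, 400, 441, 529]

[1,13] |-20|<=|23| out[13]=529 → r--
[1,12] |-20|<=|21| out[12]=441 → r--
[1,11] |-20|>|17| out[11]=400 → l++
[2,11] |-14|<=|17| out[10]=289 → r--
[2,10] |-14|<=|16| out[9]=256 → r--
[2,9] |-14|<=|15| out[8]=225 → r--
[2,8] |-14|>|13| out[7]=196 → l++
[3,8] |-8|<=|13| out[6]=169 → r--
[3,7] |-8|<=|12| out[5]=144 → r--
[3,6] |-8|>|5| out[4]=64 → l++
[4,6] |2|<=|5| out[3]=25 → r--
[4,5] |2|<=|3| out[2]=9 → r--
[4,4] |2|<=|2| out[1]=4 → r--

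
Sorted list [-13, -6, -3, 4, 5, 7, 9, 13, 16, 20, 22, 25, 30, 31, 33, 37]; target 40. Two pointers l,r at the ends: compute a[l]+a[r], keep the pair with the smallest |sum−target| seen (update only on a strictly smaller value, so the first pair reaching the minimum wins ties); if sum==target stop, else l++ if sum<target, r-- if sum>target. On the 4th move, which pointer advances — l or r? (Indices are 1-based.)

l=1 r=16: -13+37=24 d=16 *, l++
l=2 r=16: -6+37=31 d=9 *, l++
l=3 r=16: -3+37=34 d=6 *, l++
l=4 r=16: 4+37=41 d=1 *, r--

r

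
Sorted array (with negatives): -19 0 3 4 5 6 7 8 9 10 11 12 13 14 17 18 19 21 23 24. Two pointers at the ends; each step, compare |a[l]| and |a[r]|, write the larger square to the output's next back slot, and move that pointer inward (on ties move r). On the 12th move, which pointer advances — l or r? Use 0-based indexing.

r

l=0 r=19: |-19|<=|24| out[19]=576, r--
l=0 r=18: |-19|<=|23| out[18]=529, r--
l=0 r=17: |-19|<=|21| out[17]=441, r--
l=0 r=16: |-19|<=|19| out[16]=361, r--
l=0 r=15: |-19|>|18| out[15]=361, l++
l=1 r=15: |0|<=|18| out[14]=324, r--
l=1 r=14: |0|<=|17| out[13]=289, r--
l=1 r=13: |0|<=|14| out[12]=196, r--
l=1 r=12: |0|<=|13| out[11]=169, r--
l=1 r=11: |0|<=|12| out[10]=144, r--
l=1 r=10: |0|<=|11| out[9]=121, r--
l=1 r=9: |0|<=|10| out[8]=100, r--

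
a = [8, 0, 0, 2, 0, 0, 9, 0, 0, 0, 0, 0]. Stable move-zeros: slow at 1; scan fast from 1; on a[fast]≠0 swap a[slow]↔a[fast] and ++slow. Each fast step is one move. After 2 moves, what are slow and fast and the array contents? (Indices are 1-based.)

slow=2, fast=3, a=[8, 0, 0, 2, 0, 0, 9, 0, 0, 0, 0, 0]

(s=1,f=1) a[fast]=8≠0 swap→a[1]=8 → slow++,fast++
(s=2,f=2) a[fast]=0 → fast++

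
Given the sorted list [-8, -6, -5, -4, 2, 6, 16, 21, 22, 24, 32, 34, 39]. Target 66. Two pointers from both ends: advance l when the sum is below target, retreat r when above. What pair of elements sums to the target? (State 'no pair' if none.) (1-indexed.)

l=1 r=13: -8+39=31 <66, l++
l=2 r=13: -6+39=33 <66, l++
l=3 r=13: -5+39=34 <66, l++
l=4 r=13: -4+39=35 <66, l++
l=5 r=13: 2+39=41 <66, l++
l=6 r=13: 6+39=45 <66, l++
l=7 r=13: 16+39=55 <66, l++
l=8 r=13: 21+39=60 <66, l++
l=9 r=13: 22+39=61 <66, l++
l=10 r=13: 24+39=63 <66, l++
l=11 r=13: 32+39=71 >66, r--
l=11 r=12: 32+34=66, found

(32, 34)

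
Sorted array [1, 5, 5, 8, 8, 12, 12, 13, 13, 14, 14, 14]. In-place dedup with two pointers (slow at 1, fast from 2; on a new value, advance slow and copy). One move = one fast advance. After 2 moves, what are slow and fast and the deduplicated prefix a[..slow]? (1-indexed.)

slow=2, fast=4, prefix=[1, 5]

(s=1,f=2) a[fast]=5≠a[slow]=1 write a[2]=5 → slow++,fast++
(s=2,f=3) a[fast]=5=a[slow] dup → fast++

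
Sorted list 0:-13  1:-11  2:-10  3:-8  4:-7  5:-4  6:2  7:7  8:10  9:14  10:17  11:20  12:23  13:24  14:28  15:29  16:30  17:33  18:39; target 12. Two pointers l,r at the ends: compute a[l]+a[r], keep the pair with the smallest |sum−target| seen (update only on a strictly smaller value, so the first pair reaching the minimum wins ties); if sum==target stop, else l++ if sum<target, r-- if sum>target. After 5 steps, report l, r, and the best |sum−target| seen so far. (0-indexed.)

l=0 r=18: -13+39=26 d=14 *, r--
l=0 r=17: -13+33=20 d=8 *, r--
l=0 r=16: -13+30=17 d=5 *, r--
l=0 r=15: -13+29=16 d=4 *, r--
l=0 r=14: -13+28=15 d=3 *, r--

l=0, r=13, best |Δ|=3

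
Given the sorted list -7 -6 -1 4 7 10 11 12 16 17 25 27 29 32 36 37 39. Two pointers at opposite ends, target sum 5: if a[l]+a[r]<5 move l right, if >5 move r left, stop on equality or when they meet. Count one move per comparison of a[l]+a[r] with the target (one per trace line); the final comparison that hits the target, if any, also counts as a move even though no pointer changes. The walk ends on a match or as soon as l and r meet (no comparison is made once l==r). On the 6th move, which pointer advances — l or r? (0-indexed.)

r

l=0 r=16: -7+39=32 >5, r--
l=0 r=15: -7+37=30 >5, r--
l=0 r=14: -7+36=29 >5, r--
l=0 r=13: -7+32=25 >5, r--
l=0 r=12: -7+29=22 >5, r--
l=0 r=11: -7+27=20 >5, r--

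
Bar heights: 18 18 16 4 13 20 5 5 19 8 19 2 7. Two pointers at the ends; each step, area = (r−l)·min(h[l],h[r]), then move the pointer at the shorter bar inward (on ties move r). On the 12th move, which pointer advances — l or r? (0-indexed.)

r

l=0 r=12: min(18,7)*12=84 best=84 *, r--
l=0 r=11: min(18,2)*11=22 best=84, r--
l=0 r=10: min(18,19)*10=180 best=180 *, l++
l=1 r=10: min(18,19)*9=162 best=180, l++
l=2 r=10: min(16,19)*8=128 best=180, l++
l=3 r=10: min(4,19)*7=28 best=180, l++
l=4 r=10: min(13,19)*6=78 best=180, l++
l=5 r=10: min(20,19)*5=95 best=180, r--
l=5 r=9: min(20,8)*4=32 best=180, r--
l=5 r=8: min(20,19)*3=57 best=180, r--
l=5 r=7: min(20,5)*2=10 best=180, r--
l=5 r=6: min(20,5)*1=5 best=180, r--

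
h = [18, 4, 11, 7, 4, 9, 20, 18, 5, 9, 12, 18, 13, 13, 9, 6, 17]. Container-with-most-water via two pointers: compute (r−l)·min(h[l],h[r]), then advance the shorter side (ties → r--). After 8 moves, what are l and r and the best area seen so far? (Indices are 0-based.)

[0,16] min(18,17)*16=272 best=272 * → r--
[0,15] min(18,6)*15=90 best=272 → r--
[0,14] min(18,9)*14=126 best=272 → r--
[0,13] min(18,13)*13=169 best=272 → r--
[0,12] min(18,13)*12=156 best=272 → r--
[0,11] min(18,18)*11=198 best=272 → r--
[0,10] min(18,12)*10=120 best=272 → r--
[0,9] min(18,9)*9=81 best=272 → r--

l=0, r=8, best area=272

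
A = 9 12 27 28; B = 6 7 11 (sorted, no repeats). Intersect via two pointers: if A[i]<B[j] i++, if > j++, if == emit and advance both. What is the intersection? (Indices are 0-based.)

intersection = []

[i=0,j=0] 9>6 → j++
[i=0,j=1] 9>7 → j++
[i=0,j=2] 9<11 → i++
[i=1,j=2] 12>11 → j++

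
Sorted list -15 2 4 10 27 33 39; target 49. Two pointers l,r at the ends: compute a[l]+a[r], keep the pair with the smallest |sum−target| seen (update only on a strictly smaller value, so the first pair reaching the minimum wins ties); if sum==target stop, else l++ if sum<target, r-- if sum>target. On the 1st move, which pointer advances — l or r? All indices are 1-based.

[1,7] -15+39=24 d=25 * → l++

l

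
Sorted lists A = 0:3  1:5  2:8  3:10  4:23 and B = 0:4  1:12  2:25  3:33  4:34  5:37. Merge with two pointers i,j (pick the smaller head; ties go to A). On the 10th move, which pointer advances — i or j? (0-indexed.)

i=0 j=0: A[i]=3<=B[j]=4 take 3, i++
i=1 j=0: A[i]=5>B[j]=4 take 4, j++
i=1 j=1: A[i]=5<=B[j]=12 take 5, i++
i=2 j=1: A[i]=8<=B[j]=12 take 8, i++
i=3 j=1: A[i]=10<=B[j]=12 take 10, i++
i=4 j=1: A[i]=23>B[j]=12 take 12, j++
i=4 j=2: A[i]=23<=B[j]=25 take 23, i++
i=5 j=2: A done, take B[j]=25, j++
i=5 j=3: A done, take B[j]=33, j++
i=5 j=4: A done, take B[j]=34, j++

j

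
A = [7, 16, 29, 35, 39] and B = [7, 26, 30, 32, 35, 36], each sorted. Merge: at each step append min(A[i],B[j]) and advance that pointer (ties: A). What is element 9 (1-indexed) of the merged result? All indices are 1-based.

merged[9] = 35

[i=1,j=1] A[i]=7<=B[j]=7 take 7 → i++
[i=2,j=1] A[i]=16>B[j]=7 take 7 → j++
[i=2,j=2] A[i]=16<=B[j]=26 take 16 → i++
[i=3,j=2] A[i]=29>B[j]=26 take 26 → j++
[i=3,j=3] A[i]=29<=B[j]=30 take 29 → i++
[i=4,j=3] A[i]=35>B[j]=30 take 30 → j++
[i=4,j=4] A[i]=35>B[j]=32 take 32 → j++
[i=4,j=5] A[i]=35<=B[j]=35 take 35 → i++
[i=5,j=5] A[i]=39>B[j]=35 take 35 → j++
[i=5,j=6] A[i]=39>B[j]=36 take 36 → j++
[i=5,j=7] B done, take A[i]=39 → i++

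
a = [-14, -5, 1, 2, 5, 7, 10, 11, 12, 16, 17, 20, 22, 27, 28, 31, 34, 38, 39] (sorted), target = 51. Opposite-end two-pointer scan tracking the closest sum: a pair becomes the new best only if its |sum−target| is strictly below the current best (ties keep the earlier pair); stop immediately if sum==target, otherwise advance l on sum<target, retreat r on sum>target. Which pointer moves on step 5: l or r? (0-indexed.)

l

[0,18] -14+39=25 d=26 * → l++
[1,18] -5+39=34 d=17 * → l++
[2,18] 1+39=40 d=11 * → l++
[3,18] 2+39=41 d=10 * → l++
[4,18] 5+39=44 d=7 * → l++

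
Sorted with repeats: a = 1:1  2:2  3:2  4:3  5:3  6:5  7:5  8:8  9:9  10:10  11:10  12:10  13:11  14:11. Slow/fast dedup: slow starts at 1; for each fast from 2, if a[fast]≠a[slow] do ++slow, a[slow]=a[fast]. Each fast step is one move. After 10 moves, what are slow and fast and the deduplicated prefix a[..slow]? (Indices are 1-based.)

slow=7, fast=12, prefix=[1, 2, 3, 5, 8, 9, 10]

(s=1,f=2) a[fast]=2≠a[slow]=1 write a[2]=2 → slow++,fast++
(s=2,f=3) a[fast]=2=a[slow] dup → fast++
(s=2,f=4) a[fast]=3≠a[slow]=2 write a[3]=3 → slow++,fast++
(s=3,f=5) a[fast]=3=a[slow] dup → fast++
(s=3,f=6) a[fast]=5≠a[slow]=3 write a[4]=5 → slow++,fast++
(s=4,f=7) a[fast]=5=a[slow] dup → fast++
(s=4,f=8) a[fast]=8≠a[slow]=5 write a[5]=8 → slow++,fast++
(s=5,f=9) a[fast]=9≠a[slow]=8 write a[6]=9 → slow++,fast++
(s=6,f=10) a[fast]=10≠a[slow]=9 write a[7]=10 → slow++,fast++
(s=7,f=11) a[fast]=10=a[slow] dup → fast++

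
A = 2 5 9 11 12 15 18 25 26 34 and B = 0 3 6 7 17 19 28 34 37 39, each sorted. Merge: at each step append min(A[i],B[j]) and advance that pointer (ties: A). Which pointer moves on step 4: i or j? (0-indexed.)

[i=0,j=0] A[i]=2>B[j]=0 take 0 → j++
[i=0,j=1] A[i]=2<=B[j]=3 take 2 → i++
[i=1,j=1] A[i]=5>B[j]=3 take 3 → j++
[i=1,j=2] A[i]=5<=B[j]=6 take 5 → i++

i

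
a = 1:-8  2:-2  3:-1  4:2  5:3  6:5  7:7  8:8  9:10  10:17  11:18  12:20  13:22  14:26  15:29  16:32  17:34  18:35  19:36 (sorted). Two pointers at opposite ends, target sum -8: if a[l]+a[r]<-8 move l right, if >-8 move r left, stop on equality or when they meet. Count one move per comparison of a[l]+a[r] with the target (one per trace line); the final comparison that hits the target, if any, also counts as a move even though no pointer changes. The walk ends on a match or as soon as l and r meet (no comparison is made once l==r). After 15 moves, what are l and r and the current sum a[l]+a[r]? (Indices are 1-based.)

l=1, r=4, sum=-6

l=1 r=19: -8+36=28 >-8, r--
l=1 r=18: -8+35=27 >-8, r--
l=1 r=17: -8+34=26 >-8, r--
l=1 r=16: -8+32=24 >-8, r--
l=1 r=15: -8+29=21 >-8, r--
l=1 r=14: -8+26=18 >-8, r--
l=1 r=13: -8+22=14 >-8, r--
l=1 r=12: -8+20=12 >-8, r--
l=1 r=11: -8+18=10 >-8, r--
l=1 r=10: -8+17=9 >-8, r--
l=1 r=9: -8+10=2 >-8, r--
l=1 r=8: -8+8=0 >-8, r--
l=1 r=7: -8+7=-1 >-8, r--
l=1 r=6: -8+5=-3 >-8, r--
l=1 r=5: -8+3=-5 >-8, r--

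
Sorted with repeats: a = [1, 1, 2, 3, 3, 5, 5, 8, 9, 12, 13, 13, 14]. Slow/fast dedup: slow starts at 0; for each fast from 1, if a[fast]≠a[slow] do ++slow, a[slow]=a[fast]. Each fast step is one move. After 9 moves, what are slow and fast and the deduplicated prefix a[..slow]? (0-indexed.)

slow=6, fast=10, prefix=[1, 2, 3, 5, 8, 9, 12]

(s=0,f=1) a[fast]=1=a[slow] dup → fast++
(s=0,f=2) a[fast]=2≠a[slow]=1 write a[1]=2 → slow++,fast++
(s=1,f=3) a[fast]=3≠a[slow]=2 write a[2]=3 → slow++,fast++
(s=2,f=4) a[fast]=3=a[slow] dup → fast++
(s=2,f=5) a[fast]=5≠a[slow]=3 write a[3]=5 → slow++,fast++
(s=3,f=6) a[fast]=5=a[slow] dup → fast++
(s=3,f=7) a[fast]=8≠a[slow]=5 write a[4]=8 → slow++,fast++
(s=4,f=8) a[fast]=9≠a[slow]=8 write a[5]=9 → slow++,fast++
(s=5,f=9) a[fast]=12≠a[slow]=9 write a[6]=12 → slow++,fast++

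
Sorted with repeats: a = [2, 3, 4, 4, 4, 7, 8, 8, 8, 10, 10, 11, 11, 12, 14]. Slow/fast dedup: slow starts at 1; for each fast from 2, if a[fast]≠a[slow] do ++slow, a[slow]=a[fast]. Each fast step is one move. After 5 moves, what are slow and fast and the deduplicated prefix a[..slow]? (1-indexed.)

slow=4, fast=7, prefix=[2, 3, 4, 7]

slow=1 fast=2: a[fast]=3≠a[slow]=2 write a[2]=3, slow++,fast++
slow=2 fast=3: a[fast]=4≠a[slow]=3 write a[3]=4, slow++,fast++
slow=3 fast=4: a[fast]=4=a[slow] dup, fast++
slow=3 fast=5: a[fast]=4=a[slow] dup, fast++
slow=3 fast=6: a[fast]=7≠a[slow]=4 write a[4]=7, slow++,fast++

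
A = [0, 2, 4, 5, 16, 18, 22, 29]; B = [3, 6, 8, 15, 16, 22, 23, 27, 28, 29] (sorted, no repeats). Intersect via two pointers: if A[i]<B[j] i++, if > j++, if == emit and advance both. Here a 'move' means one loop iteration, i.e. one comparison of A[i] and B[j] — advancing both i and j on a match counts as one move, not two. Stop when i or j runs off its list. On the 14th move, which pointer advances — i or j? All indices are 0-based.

j

[i=0,j=0] 0<3 → i++
[i=1,j=0] 2<3 → i++
[i=2,j=0] 4>3 → j++
[i=2,j=1] 4<6 → i++
[i=3,j=1] 5<6 → i++
[i=4,j=1] 16>6 → j++
[i=4,j=2] 16>8 → j++
[i=4,j=3] 16>15 → j++
[i=4,j=4] 16==16 emit → i++,j++
[i=5,j=5] 18<22 → i++
[i=6,j=5] 22==22 emit → i++,j++
[i=7,j=6] 29>23 → j++
[i=7,j=7] 29>27 → j++
[i=7,j=8] 29>28 → j++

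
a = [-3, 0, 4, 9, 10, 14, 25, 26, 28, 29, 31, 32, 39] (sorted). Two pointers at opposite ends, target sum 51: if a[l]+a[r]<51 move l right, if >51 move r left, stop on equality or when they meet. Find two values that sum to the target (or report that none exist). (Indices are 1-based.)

(25, 26)

[1,13] -3+39=36 <51 → l++
[2,13] 0+39=39 <51 → l++
[3,13] 4+39=43 <51 → l++
[4,13] 9+39=48 <51 → l++
[5,13] 10+39=49 <51 → l++
[6,13] 14+39=53 >51 → r--
[6,12] 14+32=46 <51 → l++
[7,12] 25+32=57 >51 → r--
[7,11] 25+31=56 >51 → r--
[7,10] 25+29=54 >51 → r--
[7,9] 25+28=53 >51 → r--
[7,8] 25+26=51 → found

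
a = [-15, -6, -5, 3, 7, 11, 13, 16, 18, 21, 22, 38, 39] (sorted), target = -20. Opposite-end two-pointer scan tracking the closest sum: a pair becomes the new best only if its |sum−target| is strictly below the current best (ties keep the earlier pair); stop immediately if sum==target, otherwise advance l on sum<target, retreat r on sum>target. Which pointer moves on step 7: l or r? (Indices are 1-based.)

[1,13] -15+39=24 d=44 * → r--
[1,12] -15+38=23 d=43 * → r--
[1,11] -15+22=7 d=27 * → r--
[1,10] -15+21=6 d=26 * → r--
[1,9] -15+18=3 d=23 * → r--
[1,8] -15+16=1 d=21 * → r--
[1,7] -15+13=-2 d=18 * → r--

r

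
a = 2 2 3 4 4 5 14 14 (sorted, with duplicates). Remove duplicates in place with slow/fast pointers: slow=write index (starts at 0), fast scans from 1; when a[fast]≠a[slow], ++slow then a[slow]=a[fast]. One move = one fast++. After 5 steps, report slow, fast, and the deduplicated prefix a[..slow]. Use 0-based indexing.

slow=3, fast=6, prefix=[2, 3, 4, 5]

slow=0 fast=1: a[fast]=2=a[slow] dup, fast++
slow=0 fast=2: a[fast]=3≠a[slow]=2 write a[1]=3, slow++,fast++
slow=1 fast=3: a[fast]=4≠a[slow]=3 write a[2]=4, slow++,fast++
slow=2 fast=4: a[fast]=4=a[slow] dup, fast++
slow=2 fast=5: a[fast]=5≠a[slow]=4 write a[3]=5, slow++,fast++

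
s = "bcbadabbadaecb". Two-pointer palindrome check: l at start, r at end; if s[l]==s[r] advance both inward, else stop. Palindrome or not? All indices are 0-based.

[0,13] 'b'=='b' → l++,r--
[1,12] 'c'=='c' → l++,r--
[2,11] 'b'!='e' → stop

not a palindrome (mismatch at 2,11)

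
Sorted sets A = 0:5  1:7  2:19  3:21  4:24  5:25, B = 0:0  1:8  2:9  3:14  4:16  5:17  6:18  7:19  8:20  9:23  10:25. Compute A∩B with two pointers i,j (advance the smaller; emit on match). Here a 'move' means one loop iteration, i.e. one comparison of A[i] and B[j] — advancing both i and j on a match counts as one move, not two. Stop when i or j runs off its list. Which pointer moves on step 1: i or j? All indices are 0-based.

i=0 j=0: 5>0, j++

j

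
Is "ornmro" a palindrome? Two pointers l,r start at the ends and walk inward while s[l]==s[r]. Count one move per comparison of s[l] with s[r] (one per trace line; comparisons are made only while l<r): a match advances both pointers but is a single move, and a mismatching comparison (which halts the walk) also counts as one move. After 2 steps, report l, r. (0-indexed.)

l=2, r=3

l=0 r=5: 'o'=='o', l++,r--
l=1 r=4: 'r'=='r', l++,r--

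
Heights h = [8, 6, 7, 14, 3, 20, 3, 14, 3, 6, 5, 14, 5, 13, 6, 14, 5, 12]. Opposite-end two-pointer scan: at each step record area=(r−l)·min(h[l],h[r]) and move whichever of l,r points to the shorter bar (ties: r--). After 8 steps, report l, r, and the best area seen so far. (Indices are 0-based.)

[0,17] min(8,12)*17=136 best=136 * → l++
[1,17] min(6,12)*16=96 best=136 → l++
[2,17] min(7,12)*15=105 best=136 → l++
[3,17] min(14,12)*14=168 best=168 * → r--
[3,16] min(14,5)*13=65 best=168 → r--
[3,15] min(14,14)*12=168 best=168 → r--
[3,14] min(14,6)*11=66 best=168 → r--
[3,13] min(14,13)*10=130 best=168 → r--

l=3, r=12, best area=168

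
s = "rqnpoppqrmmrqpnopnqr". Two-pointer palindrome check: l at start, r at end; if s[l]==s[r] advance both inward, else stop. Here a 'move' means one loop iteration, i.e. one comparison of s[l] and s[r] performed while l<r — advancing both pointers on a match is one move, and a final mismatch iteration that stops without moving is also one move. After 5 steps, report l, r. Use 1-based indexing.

l=6, r=15

[1,20] 'r'=='r' → l++,r--
[2,19] 'q'=='q' → l++,r--
[3,18] 'n'=='n' → l++,r--
[4,17] 'p'=='p' → l++,r--
[5,16] 'o'=='o' → l++,r--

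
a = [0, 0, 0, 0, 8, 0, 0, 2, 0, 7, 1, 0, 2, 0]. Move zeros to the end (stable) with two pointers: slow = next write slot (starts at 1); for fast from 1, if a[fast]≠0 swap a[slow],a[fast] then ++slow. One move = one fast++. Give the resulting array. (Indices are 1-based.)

[8, 2, 7, 1, 2, 0, 0, 0, 0, 0, 0, 0, 0, 0]

slow=1 fast=1: a[fast]=0, fast++
slow=1 fast=2: a[fast]=0, fast++
slow=1 fast=3: a[fast]=0, fast++
slow=1 fast=4: a[fast]=0, fast++
slow=1 fast=5: a[fast]=8≠0 swap→a[1]=8, slow++,fast++
slow=2 fast=6: a[fast]=0, fast++
slow=2 fast=7: a[fast]=0, fast++
slow=2 fast=8: a[fast]=2≠0 swap→a[2]=2, slow++,fast++
slow=3 fast=9: a[fast]=0, fast++
slow=3 fast=10: a[fast]=7≠0 swap→a[3]=7, slow++,fast++
slow=4 fast=11: a[fast]=1≠0 swap→a[4]=1, slow++,fast++
slow=5 fast=12: a[fast]=0, fast++
slow=5 fast=13: a[fast]=2≠0 swap→a[5]=2, slow++,fast++
slow=6 fast=14: a[fast]=0, fast++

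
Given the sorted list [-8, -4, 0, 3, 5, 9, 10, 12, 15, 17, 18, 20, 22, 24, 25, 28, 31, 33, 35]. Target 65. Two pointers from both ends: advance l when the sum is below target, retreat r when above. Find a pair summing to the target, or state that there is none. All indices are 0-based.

no pair

[0,18] -8+35=27 <65 → l++
[1,18] -4+35=31 <65 → l++
[2,18] 0+35=35 <65 → l++
[3,18] 3+35=38 <65 → l++
[4,18] 5+35=40 <65 → l++
[5,18] 9+35=44 <65 → l++
[6,18] 10+35=45 <65 → l++
[7,18] 12+35=47 <65 → l++
[8,18] 15+35=50 <65 → l++
[9,18] 17+35=52 <65 → l++
[10,18] 18+35=53 <65 → l++
[11,18] 20+35=55 <65 → l++
[12,18] 22+35=57 <65 → l++
[13,18] 24+35=59 <65 → l++
[14,18] 25+35=60 <65 → l++
[15,18] 28+35=63 <65 → l++
[16,18] 31+35=66 >65 → r--
[16,17] 31+33=64 <65 → l++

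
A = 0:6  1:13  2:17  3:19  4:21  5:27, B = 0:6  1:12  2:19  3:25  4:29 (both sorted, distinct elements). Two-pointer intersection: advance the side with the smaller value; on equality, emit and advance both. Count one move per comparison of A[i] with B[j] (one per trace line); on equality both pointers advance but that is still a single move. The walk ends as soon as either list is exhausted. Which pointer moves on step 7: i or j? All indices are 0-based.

i=0 j=0: 6==6 emit, i++,j++
i=1 j=1: 13>12, j++
i=1 j=2: 13<19, i++
i=2 j=2: 17<19, i++
i=3 j=2: 19==19 emit, i++,j++
i=4 j=3: 21<25, i++
i=5 j=3: 27>25, j++

j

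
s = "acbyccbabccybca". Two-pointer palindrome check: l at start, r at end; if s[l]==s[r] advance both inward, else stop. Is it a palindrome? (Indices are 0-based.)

l=0 r=14: 'a'=='a', l++,r--
l=1 r=13: 'c'=='c', l++,r--
l=2 r=12: 'b'=='b', l++,r--
l=3 r=11: 'y'=='y', l++,r--
l=4 r=10: 'c'=='c', l++,r--
l=5 r=9: 'c'=='c', l++,r--
l=6 r=8: 'b'=='b', l++,r--

palindrome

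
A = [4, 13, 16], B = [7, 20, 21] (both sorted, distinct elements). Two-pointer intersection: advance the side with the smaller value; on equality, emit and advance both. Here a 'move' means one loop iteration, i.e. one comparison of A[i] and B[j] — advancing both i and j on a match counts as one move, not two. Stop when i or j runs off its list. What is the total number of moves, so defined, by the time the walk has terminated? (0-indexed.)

4 moves

i=0 j=0: 4<7, i++
i=1 j=0: 13>7, j++
i=1 j=1: 13<20, i++
i=2 j=1: 16<20, i++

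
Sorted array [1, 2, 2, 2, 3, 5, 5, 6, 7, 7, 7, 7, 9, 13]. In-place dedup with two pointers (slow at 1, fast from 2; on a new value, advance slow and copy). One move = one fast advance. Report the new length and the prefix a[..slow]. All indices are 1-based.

length 8; prefix = [1, 2, 3, 5, 6, 7, 9, 13]

(s=1,f=2) a[fast]=2≠a[slow]=1 write a[2]=2 → slow++,fast++
(s=2,f=3) a[fast]=2=a[slow] dup → fast++
(s=2,f=4) a[fast]=2=a[slow] dup → fast++
(s=2,f=5) a[fast]=3≠a[slow]=2 write a[3]=3 → slow++,fast++
(s=3,f=6) a[fast]=5≠a[slow]=3 write a[4]=5 → slow++,fast++
(s=4,f=7) a[fast]=5=a[slow] dup → fast++
(s=4,f=8) a[fast]=6≠a[slow]=5 write a[5]=6 → slow++,fast++
(s=5,f=9) a[fast]=7≠a[slow]=6 write a[6]=7 → slow++,fast++
(s=6,f=10) a[fast]=7=a[slow] dup → fast++
(s=6,f=11) a[fast]=7=a[slow] dup → fast++
(s=6,f=12) a[fast]=7=a[slow] dup → fast++
(s=6,f=13) a[fast]=9≠a[slow]=7 write a[7]=9 → slow++,fast++
(s=7,f=14) a[fast]=13≠a[slow]=9 write a[8]=13 → slow++,fast++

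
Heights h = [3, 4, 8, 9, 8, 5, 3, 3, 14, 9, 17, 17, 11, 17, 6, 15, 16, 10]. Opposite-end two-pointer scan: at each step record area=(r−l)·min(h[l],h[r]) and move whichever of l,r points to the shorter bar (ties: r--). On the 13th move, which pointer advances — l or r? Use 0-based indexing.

r

[0,17] min(3,10)*17=51 best=51 * → l++
[1,17] min(4,10)*16=64 best=64 * → l++
[2,17] min(8,10)*15=120 best=120 * → l++
[3,17] min(9,10)*14=126 best=126 * → l++
[4,17] min(8,10)*13=104 best=126 → l++
[5,17] min(5,10)*12=60 best=126 → l++
[6,17] min(3,10)*11=33 best=126 → l++
[7,17] min(3,10)*10=30 best=126 → l++
[8,17] min(14,10)*9=90 best=126 → r--
[8,16] min(14,16)*8=112 best=126 → l++
[9,16] min(9,16)*7=63 best=126 → l++
[10,16] min(17,16)*6=96 best=126 → r--
[10,15] min(17,15)*5=75 best=126 → r--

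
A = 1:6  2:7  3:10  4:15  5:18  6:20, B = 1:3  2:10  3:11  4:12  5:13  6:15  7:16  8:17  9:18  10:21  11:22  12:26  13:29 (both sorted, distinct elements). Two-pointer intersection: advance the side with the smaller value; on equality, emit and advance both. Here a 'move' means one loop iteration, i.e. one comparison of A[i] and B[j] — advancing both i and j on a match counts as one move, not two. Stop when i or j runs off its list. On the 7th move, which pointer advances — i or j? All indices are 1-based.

j

[i=1,j=1] 6>3 → j++
[i=1,j=2] 6<10 → i++
[i=2,j=2] 7<10 → i++
[i=3,j=2] 10==10 emit → i++,j++
[i=4,j=3] 15>11 → j++
[i=4,j=4] 15>12 → j++
[i=4,j=5] 15>13 → j++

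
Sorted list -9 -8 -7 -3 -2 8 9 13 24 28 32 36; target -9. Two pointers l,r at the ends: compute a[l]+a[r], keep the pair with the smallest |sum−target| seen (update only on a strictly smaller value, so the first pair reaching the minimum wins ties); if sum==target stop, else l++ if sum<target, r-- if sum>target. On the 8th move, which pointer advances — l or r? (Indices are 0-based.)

l

l=0 r=11: -9+36=27 d=36 *, r--
l=0 r=10: -9+32=23 d=32 *, r--
l=0 r=9: -9+28=19 d=28 *, r--
l=0 r=8: -9+24=15 d=24 *, r--
l=0 r=7: -9+13=4 d=13 *, r--
l=0 r=6: -9+9=0 d=9 *, r--
l=0 r=5: -9+8=-1 d=8 *, r--
l=0 r=4: -9+-2=-11 d=2 *, l++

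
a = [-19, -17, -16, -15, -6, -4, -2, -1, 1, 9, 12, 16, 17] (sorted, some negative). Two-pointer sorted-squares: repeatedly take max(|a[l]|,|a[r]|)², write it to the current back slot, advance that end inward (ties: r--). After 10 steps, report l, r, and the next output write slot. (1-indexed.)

l=7, r=9, next write slot=3

[1,13] |-19|>|17| out[13]=361 → l++
[2,13] |-17|<=|17| out[12]=289 → r--
[2,12] |-17|>|16| out[11]=289 → l++
[3,12] |-16|<=|16| out[10]=256 → r--
[3,11] |-16|>|12| out[9]=256 → l++
[4,11] |-15|>|12| out[8]=225 → l++
[5,11] |-6|<=|12| out[7]=144 → r--
[5,10] |-6|<=|9| out[6]=81 → r--
[5,9] |-6|>|1| out[5]=36 → l++
[6,9] |-4|>|1| out[4]=16 → l++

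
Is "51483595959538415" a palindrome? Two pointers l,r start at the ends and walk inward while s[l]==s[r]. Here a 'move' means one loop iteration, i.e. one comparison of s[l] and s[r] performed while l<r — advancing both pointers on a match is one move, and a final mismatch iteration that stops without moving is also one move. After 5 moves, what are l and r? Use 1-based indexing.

[1,17] '5'=='5' → l++,r--
[2,16] '1'=='1' → l++,r--
[3,15] '4'=='4' → l++,r--
[4,14] '8'=='8' → l++,r--
[5,13] '3'=='3' → l++,r--

l=6, r=12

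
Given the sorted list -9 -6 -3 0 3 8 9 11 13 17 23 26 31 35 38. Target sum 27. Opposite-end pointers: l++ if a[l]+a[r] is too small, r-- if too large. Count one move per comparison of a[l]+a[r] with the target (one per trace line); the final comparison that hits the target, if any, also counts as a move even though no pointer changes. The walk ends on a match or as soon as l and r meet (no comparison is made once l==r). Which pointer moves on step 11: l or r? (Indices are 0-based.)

l

[0,14] -9+38=29 >27 → r--
[0,13] -9+35=26 <27 → l++
[1,13] -6+35=29 >27 → r--
[1,12] -6+31=25 <27 → l++
[2,12] -3+31=28 >27 → r--
[2,11] -3+26=23 <27 → l++
[3,11] 0+26=26 <27 → l++
[4,11] 3+26=29 >27 → r--
[4,10] 3+23=26 <27 → l++
[5,10] 8+23=31 >27 → r--
[5,9] 8+17=25 <27 → l++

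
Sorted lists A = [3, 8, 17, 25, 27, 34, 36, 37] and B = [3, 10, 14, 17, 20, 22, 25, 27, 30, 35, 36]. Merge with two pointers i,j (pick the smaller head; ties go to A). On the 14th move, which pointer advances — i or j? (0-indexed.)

j

i=0 j=0: A[i]=3<=B[j]=3 take 3, i++
i=1 j=0: A[i]=8>B[j]=3 take 3, j++
i=1 j=1: A[i]=8<=B[j]=10 take 8, i++
i=2 j=1: A[i]=17>B[j]=10 take 10, j++
i=2 j=2: A[i]=17>B[j]=14 take 14, j++
i=2 j=3: A[i]=17<=B[j]=17 take 17, i++
i=3 j=3: A[i]=25>B[j]=17 take 17, j++
i=3 j=4: A[i]=25>B[j]=20 take 20, j++
i=3 j=5: A[i]=25>B[j]=22 take 22, j++
i=3 j=6: A[i]=25<=B[j]=25 take 25, i++
i=4 j=6: A[i]=27>B[j]=25 take 25, j++
i=4 j=7: A[i]=27<=B[j]=27 take 27, i++
i=5 j=7: A[i]=34>B[j]=27 take 27, j++
i=5 j=8: A[i]=34>B[j]=30 take 30, j++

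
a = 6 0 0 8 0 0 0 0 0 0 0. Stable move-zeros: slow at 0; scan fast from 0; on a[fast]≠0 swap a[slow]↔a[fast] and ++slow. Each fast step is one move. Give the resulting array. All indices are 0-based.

[6, 8, 0, 0, 0, 0, 0, 0, 0, 0, 0]

(s=0,f=0) a[fast]=6≠0 swap→a[0]=6 → slow++,fast++
(s=1,f=1) a[fast]=0 → fast++
(s=1,f=2) a[fast]=0 → fast++
(s=1,f=3) a[fast]=8≠0 swap→a[1]=8 → slow++,fast++
(s=2,f=4) a[fast]=0 → fast++
(s=2,f=5) a[fast]=0 → fast++
(s=2,f=6) a[fast]=0 → fast++
(s=2,f=7) a[fast]=0 → fast++
(s=2,f=8) a[fast]=0 → fast++
(s=2,f=9) a[fast]=0 → fast++
(s=2,f=10) a[fast]=0 → fast++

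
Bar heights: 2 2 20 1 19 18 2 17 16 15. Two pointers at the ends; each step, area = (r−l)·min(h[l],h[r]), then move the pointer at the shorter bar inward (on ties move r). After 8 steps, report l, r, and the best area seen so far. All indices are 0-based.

l=2, r=3, best area=105

[0,9] min(2,15)*9=18 best=18 * → l++
[1,9] min(2,15)*8=16 best=18 → l++
[2,9] min(20,15)*7=105 best=105 * → r--
[2,8] min(20,16)*6=96 best=105 → r--
[2,7] min(20,17)*5=85 best=105 → r--
[2,6] min(20,2)*4=8 best=105 → r--
[2,5] min(20,18)*3=54 best=105 → r--
[2,4] min(20,19)*2=38 best=105 → r--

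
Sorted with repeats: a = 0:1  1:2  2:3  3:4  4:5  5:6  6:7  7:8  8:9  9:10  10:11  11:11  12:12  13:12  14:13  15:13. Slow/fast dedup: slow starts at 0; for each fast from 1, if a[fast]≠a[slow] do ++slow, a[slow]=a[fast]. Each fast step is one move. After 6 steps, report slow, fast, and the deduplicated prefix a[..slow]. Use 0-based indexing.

(s=0,f=1) a[fast]=2≠a[slow]=1 write a[1]=2 → slow++,fast++
(s=1,f=2) a[fast]=3≠a[slow]=2 write a[2]=3 → slow++,fast++
(s=2,f=3) a[fast]=4≠a[slow]=3 write a[3]=4 → slow++,fast++
(s=3,f=4) a[fast]=5≠a[slow]=4 write a[4]=5 → slow++,fast++
(s=4,f=5) a[fast]=6≠a[slow]=5 write a[5]=6 → slow++,fast++
(s=5,f=6) a[fast]=7≠a[slow]=6 write a[6]=7 → slow++,fast++

slow=6, fast=7, prefix=[1, 2, 3, 4, 5, 6, 7]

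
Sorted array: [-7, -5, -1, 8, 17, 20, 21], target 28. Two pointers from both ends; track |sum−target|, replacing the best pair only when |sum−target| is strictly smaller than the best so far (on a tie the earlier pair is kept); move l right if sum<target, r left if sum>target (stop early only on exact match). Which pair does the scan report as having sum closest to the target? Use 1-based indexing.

pair (8, 20) with sum 28 (|Δ|=0)

l=1 r=7: -7+21=14 d=14 *, l++
l=2 r=7: -5+21=16 d=12 *, l++
l=3 r=7: -1+21=20 d=8 *, l++
l=4 r=7: 8+21=29 d=1 *, r--
l=4 r=6: 8+20=28 d=0 *, stop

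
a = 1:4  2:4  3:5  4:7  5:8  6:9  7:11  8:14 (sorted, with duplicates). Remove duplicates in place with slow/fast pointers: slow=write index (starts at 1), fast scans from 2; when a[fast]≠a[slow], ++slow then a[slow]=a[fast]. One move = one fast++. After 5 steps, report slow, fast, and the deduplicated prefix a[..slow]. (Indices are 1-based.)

slow=5, fast=7, prefix=[4, 5, 7, 8, 9]

slow=1 fast=2: a[fast]=4=a[slow] dup, fast++
slow=1 fast=3: a[fast]=5≠a[slow]=4 write a[2]=5, slow++,fast++
slow=2 fast=4: a[fast]=7≠a[slow]=5 write a[3]=7, slow++,fast++
slow=3 fast=5: a[fast]=8≠a[slow]=7 write a[4]=8, slow++,fast++
slow=4 fast=6: a[fast]=9≠a[slow]=8 write a[5]=9, slow++,fast++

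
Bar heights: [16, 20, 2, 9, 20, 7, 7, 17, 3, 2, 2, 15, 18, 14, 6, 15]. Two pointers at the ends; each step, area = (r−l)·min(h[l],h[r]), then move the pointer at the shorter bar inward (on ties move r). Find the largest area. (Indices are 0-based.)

max area = 225

[0,15] min(16,15)*15=225 best=225 * → r--
[0,14] min(16,6)*14=84 best=225 → r--
[0,13] min(16,14)*13=182 best=225 → r--
[0,12] min(16,18)*12=192 best=225 → l++
[1,12] min(20,18)*11=198 best=225 → r--
[1,11] min(20,15)*10=150 best=225 → r--
[1,10] min(20,2)*9=18 best=225 → r--
[1,9] min(20,2)*8=16 best=225 → r--
[1,8] min(20,3)*7=21 best=225 → r--
[1,7] min(20,17)*6=102 best=225 → r--
[1,6] min(20,7)*5=35 best=225 → r--
[1,5] min(20,7)*4=28 best=225 → r--
[1,4] min(20,20)*3=60 best=225 → r--
[1,3] min(20,9)*2=18 best=225 → r--
[1,2] min(20,2)*1=2 best=225 → r--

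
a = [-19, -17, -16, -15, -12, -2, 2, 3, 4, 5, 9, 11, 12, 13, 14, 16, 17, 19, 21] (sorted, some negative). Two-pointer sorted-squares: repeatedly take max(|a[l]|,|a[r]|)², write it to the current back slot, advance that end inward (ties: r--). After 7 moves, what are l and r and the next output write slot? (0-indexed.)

l=3, r=14, next write slot=11

l=0 r=18: |-19|<=|21| out[18]=441, r--
l=0 r=17: |-19|<=|19| out[17]=361, r--
l=0 r=16: |-19|>|17| out[16]=361, l++
l=1 r=16: |-17|<=|17| out[15]=289, r--
l=1 r=15: |-17|>|16| out[14]=289, l++
l=2 r=15: |-16|<=|16| out[13]=256, r--
l=2 r=14: |-16|>|14| out[12]=256, l++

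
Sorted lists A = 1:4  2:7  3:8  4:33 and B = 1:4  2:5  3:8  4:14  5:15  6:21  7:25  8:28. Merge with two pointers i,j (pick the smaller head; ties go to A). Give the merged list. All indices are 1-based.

[4, 4, 5, 7, 8, 8, 14, 15, 21, 25, 28, 33]

[i=1,j=1] A[i]=4<=B[j]=4 take 4 → i++
[i=2,j=1] A[i]=7>B[j]=4 take 4 → j++
[i=2,j=2] A[i]=7>B[j]=5 take 5 → j++
[i=2,j=3] A[i]=7<=B[j]=8 take 7 → i++
[i=3,j=3] A[i]=8<=B[j]=8 take 8 → i++
[i=4,j=3] A[i]=33>B[j]=8 take 8 → j++
[i=4,j=4] A[i]=33>B[j]=14 take 14 → j++
[i=4,j=5] A[i]=33>B[j]=15 take 15 → j++
[i=4,j=6] A[i]=33>B[j]=21 take 21 → j++
[i=4,j=7] A[i]=33>B[j]=25 take 25 → j++
[i=4,j=8] A[i]=33>B[j]=28 take 28 → j++
[i=4,j=9] B done, take A[i]=33 → i++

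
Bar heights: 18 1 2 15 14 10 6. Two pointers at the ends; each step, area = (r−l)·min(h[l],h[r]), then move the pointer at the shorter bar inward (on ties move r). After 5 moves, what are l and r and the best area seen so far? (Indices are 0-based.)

l=0, r=1, best area=56

l=0 r=6: min(18,6)*6=36 best=36 *, r--
l=0 r=5: min(18,10)*5=50 best=50 *, r--
l=0 r=4: min(18,14)*4=56 best=56 *, r--
l=0 r=3: min(18,15)*3=45 best=56, r--
l=0 r=2: min(18,2)*2=4 best=56, r--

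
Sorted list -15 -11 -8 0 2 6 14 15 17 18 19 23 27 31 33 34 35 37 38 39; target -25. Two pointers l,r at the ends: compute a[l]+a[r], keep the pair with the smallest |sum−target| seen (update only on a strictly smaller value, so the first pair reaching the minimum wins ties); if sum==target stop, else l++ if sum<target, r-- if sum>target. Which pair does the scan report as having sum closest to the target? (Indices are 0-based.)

pair (-15, -11) with sum -26 (|Δ|=1)

[0,19] -15+39=24 d=49 * → r--
[0,18] -15+38=23 d=48 * → r--
[0,17] -15+37=22 d=47 * → r--
[0,16] -15+35=20 d=45 * → r--
[0,15] -15+34=19 d=44 * → r--
[0,14] -15+33=18 d=43 * → r--
[0,13] -15+31=16 d=41 * → r--
[0,12] -15+27=12 d=37 * → r--
[0,11] -15+23=8 d=33 * → r--
[0,10] -15+19=4 d=29 * → r--
[0,9] -15+18=3 d=28 * → r--
[0,8] -15+17=2 d=27 * → r--
[0,7] -15+15=0 d=25 * → r--
[0,6] -15+14=-1 d=24 * → r--
[0,5] -15+6=-9 d=16 * → r--
[0,4] -15+2=-13 d=12 * → r--
[0,3] -15+0=-15 d=10 * → r--
[0,2] -15+-8=-23 d=2 * → r--
[0,1] -15+-11=-26 d=1 * → l++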